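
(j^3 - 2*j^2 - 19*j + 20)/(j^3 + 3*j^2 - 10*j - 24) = (j^2 - 6*j + 5)/(j^2 - j - 6)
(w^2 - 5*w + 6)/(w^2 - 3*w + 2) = (w - 3)/(w - 1)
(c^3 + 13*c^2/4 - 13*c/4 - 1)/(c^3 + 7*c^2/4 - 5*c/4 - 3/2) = (4*c^2 + 17*c + 4)/(4*c^2 + 11*c + 6)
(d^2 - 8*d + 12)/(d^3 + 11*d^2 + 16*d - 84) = (d - 6)/(d^2 + 13*d + 42)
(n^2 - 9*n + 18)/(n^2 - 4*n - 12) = (n - 3)/(n + 2)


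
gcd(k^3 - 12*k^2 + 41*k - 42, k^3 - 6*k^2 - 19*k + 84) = k^2 - 10*k + 21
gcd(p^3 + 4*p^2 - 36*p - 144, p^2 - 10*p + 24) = p - 6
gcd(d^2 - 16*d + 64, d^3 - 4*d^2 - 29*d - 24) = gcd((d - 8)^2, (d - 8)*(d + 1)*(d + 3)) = d - 8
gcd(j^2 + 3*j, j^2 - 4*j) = j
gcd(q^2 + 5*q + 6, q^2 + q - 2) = q + 2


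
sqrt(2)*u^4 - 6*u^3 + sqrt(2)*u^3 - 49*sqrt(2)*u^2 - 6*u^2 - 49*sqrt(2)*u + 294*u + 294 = (u - 7)*(u + 7)*(u - 3*sqrt(2))*(sqrt(2)*u + sqrt(2))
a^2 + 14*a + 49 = (a + 7)^2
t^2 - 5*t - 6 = (t - 6)*(t + 1)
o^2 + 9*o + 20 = (o + 4)*(o + 5)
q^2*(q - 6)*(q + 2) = q^4 - 4*q^3 - 12*q^2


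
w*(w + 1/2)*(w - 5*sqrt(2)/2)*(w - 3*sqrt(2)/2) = w^4 - 4*sqrt(2)*w^3 + w^3/2 - 2*sqrt(2)*w^2 + 15*w^2/2 + 15*w/4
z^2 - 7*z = z*(z - 7)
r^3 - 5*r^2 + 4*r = r*(r - 4)*(r - 1)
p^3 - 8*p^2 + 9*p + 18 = (p - 6)*(p - 3)*(p + 1)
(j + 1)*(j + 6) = j^2 + 7*j + 6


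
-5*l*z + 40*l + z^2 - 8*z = (-5*l + z)*(z - 8)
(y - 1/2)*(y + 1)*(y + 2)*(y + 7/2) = y^4 + 6*y^3 + 37*y^2/4 + 3*y/4 - 7/2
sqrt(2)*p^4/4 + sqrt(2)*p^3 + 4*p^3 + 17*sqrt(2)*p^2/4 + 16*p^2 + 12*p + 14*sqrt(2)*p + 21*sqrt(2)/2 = (p/2 + sqrt(2)/2)*(p + 3)*(p + 7*sqrt(2))*(sqrt(2)*p/2 + sqrt(2)/2)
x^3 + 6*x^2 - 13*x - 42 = (x - 3)*(x + 2)*(x + 7)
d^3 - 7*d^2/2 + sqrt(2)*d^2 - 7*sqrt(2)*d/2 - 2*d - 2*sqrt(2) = (d - 4)*(d + 1/2)*(d + sqrt(2))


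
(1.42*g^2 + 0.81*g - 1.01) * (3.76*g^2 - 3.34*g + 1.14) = 5.3392*g^4 - 1.6972*g^3 - 4.8842*g^2 + 4.2968*g - 1.1514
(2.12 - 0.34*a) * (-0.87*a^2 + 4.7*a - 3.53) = 0.2958*a^3 - 3.4424*a^2 + 11.1642*a - 7.4836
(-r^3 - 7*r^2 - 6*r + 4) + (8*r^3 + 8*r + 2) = 7*r^3 - 7*r^2 + 2*r + 6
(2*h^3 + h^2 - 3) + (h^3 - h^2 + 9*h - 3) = 3*h^3 + 9*h - 6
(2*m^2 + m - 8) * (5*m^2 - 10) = 10*m^4 + 5*m^3 - 60*m^2 - 10*m + 80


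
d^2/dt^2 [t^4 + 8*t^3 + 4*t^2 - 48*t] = 12*t^2 + 48*t + 8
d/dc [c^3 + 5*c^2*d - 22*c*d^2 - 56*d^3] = 3*c^2 + 10*c*d - 22*d^2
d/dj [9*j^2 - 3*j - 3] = 18*j - 3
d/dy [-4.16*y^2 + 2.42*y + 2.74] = 2.42 - 8.32*y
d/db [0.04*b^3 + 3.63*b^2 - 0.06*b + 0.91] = 0.12*b^2 + 7.26*b - 0.06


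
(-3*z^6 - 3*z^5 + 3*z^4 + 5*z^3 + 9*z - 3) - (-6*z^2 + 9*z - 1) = -3*z^6 - 3*z^5 + 3*z^4 + 5*z^3 + 6*z^2 - 2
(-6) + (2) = -4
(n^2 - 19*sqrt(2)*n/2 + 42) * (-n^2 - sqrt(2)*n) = -n^4 + 17*sqrt(2)*n^3/2 - 23*n^2 - 42*sqrt(2)*n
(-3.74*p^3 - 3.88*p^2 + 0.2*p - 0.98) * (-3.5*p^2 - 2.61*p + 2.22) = 13.09*p^5 + 23.3414*p^4 + 1.124*p^3 - 5.7056*p^2 + 3.0018*p - 2.1756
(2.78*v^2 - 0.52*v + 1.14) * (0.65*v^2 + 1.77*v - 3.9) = 1.807*v^4 + 4.5826*v^3 - 11.0214*v^2 + 4.0458*v - 4.446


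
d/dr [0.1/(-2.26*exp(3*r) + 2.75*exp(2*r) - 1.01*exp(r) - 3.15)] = (0.678*exp(2*r) - 0.55*exp(r) + 0.101)*exp(r)/(2.26*exp(3*r) - 2.75*exp(2*r) + 1.01*exp(r) + 3.15)^2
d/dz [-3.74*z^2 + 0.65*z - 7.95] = 0.65 - 7.48*z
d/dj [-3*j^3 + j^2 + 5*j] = -9*j^2 + 2*j + 5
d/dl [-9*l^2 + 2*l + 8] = 2 - 18*l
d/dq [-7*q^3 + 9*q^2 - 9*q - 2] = -21*q^2 + 18*q - 9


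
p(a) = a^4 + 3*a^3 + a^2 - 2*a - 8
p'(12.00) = 8230.00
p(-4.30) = 122.45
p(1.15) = -2.67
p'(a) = 4*a^3 + 9*a^2 + 2*a - 2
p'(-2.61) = -17.03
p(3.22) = 203.59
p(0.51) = -8.29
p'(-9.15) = -2331.04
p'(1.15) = 18.29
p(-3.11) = 11.20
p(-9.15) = 4805.30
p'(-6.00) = -554.00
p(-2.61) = -2.90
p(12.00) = 26032.00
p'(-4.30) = -162.22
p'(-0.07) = -2.10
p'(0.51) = 1.89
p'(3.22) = 231.30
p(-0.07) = -7.86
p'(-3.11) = -41.49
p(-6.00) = 688.00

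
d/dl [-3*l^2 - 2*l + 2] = -6*l - 2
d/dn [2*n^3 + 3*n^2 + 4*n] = 6*n^2 + 6*n + 4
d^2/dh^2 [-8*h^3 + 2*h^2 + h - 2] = 4 - 48*h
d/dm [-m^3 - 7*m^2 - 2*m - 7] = -3*m^2 - 14*m - 2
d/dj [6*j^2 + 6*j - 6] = 12*j + 6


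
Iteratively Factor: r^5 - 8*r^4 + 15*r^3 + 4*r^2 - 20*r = (r)*(r^4 - 8*r^3 + 15*r^2 + 4*r - 20) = r*(r - 2)*(r^3 - 6*r^2 + 3*r + 10) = r*(r - 2)*(r + 1)*(r^2 - 7*r + 10) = r*(r - 5)*(r - 2)*(r + 1)*(r - 2)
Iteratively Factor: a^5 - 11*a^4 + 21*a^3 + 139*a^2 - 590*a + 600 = (a - 5)*(a^4 - 6*a^3 - 9*a^2 + 94*a - 120) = (a - 5)*(a + 4)*(a^3 - 10*a^2 + 31*a - 30) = (a - 5)*(a - 2)*(a + 4)*(a^2 - 8*a + 15) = (a - 5)^2*(a - 2)*(a + 4)*(a - 3)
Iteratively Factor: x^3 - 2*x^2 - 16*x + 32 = (x + 4)*(x^2 - 6*x + 8) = (x - 2)*(x + 4)*(x - 4)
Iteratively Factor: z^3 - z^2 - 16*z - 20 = (z + 2)*(z^2 - 3*z - 10) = (z + 2)^2*(z - 5)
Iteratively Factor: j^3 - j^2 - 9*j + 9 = (j - 1)*(j^2 - 9) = (j - 1)*(j + 3)*(j - 3)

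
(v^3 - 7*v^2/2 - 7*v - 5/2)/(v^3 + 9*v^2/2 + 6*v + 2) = (v^2 - 4*v - 5)/(v^2 + 4*v + 4)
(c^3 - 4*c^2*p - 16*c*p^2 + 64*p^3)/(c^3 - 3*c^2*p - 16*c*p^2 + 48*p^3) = (-c + 4*p)/(-c + 3*p)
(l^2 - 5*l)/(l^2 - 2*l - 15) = l/(l + 3)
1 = 1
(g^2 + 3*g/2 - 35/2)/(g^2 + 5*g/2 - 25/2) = (2*g - 7)/(2*g - 5)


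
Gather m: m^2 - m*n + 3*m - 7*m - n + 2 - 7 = m^2 + m*(-n - 4) - n - 5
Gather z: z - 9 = z - 9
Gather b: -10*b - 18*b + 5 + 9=14 - 28*b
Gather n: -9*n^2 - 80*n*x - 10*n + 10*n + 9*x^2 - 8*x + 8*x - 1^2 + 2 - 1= -9*n^2 - 80*n*x + 9*x^2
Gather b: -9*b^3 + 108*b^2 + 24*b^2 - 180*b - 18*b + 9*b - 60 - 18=-9*b^3 + 132*b^2 - 189*b - 78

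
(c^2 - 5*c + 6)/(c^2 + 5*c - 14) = (c - 3)/(c + 7)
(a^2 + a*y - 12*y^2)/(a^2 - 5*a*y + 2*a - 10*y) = (a^2 + a*y - 12*y^2)/(a^2 - 5*a*y + 2*a - 10*y)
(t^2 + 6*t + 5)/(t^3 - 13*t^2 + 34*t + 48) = (t + 5)/(t^2 - 14*t + 48)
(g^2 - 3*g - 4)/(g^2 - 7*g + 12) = (g + 1)/(g - 3)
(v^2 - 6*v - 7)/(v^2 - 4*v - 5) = (v - 7)/(v - 5)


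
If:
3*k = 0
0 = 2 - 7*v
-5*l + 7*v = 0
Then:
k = 0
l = 2/5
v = 2/7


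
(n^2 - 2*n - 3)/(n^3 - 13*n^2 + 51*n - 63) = (n + 1)/(n^2 - 10*n + 21)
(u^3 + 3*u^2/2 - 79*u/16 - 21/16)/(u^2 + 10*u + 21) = (16*u^2 - 24*u - 7)/(16*(u + 7))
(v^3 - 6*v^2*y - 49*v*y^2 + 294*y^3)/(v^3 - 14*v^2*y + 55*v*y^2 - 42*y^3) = (-v - 7*y)/(-v + y)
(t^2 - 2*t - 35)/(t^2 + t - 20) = (t - 7)/(t - 4)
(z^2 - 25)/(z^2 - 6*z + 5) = (z + 5)/(z - 1)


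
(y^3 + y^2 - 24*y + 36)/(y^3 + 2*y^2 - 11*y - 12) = (y^2 + 4*y - 12)/(y^2 + 5*y + 4)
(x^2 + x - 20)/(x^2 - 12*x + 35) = (x^2 + x - 20)/(x^2 - 12*x + 35)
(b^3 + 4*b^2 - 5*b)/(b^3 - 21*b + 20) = b/(b - 4)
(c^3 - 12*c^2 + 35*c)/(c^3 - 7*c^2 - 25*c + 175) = c/(c + 5)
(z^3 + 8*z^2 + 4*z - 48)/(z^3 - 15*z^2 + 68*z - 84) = (z^2 + 10*z + 24)/(z^2 - 13*z + 42)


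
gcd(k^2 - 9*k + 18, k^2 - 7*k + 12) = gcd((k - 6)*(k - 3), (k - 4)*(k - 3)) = k - 3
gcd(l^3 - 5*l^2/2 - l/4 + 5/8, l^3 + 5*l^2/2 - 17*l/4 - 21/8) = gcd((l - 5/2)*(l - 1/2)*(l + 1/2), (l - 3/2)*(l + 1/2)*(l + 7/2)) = l + 1/2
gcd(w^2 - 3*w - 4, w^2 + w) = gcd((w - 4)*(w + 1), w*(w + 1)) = w + 1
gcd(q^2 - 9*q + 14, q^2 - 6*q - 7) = q - 7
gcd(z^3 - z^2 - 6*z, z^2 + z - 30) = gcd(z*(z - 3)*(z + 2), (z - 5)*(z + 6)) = 1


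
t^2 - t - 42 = (t - 7)*(t + 6)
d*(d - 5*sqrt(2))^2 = d^3 - 10*sqrt(2)*d^2 + 50*d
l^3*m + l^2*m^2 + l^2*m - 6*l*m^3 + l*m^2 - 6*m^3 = (l - 2*m)*(l + 3*m)*(l*m + m)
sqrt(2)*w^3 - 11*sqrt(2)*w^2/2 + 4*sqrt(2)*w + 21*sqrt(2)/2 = (w - 7/2)*(w - 3)*(sqrt(2)*w + sqrt(2))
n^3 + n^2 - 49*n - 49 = (n - 7)*(n + 1)*(n + 7)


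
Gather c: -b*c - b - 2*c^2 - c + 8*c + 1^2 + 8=-b - 2*c^2 + c*(7 - b) + 9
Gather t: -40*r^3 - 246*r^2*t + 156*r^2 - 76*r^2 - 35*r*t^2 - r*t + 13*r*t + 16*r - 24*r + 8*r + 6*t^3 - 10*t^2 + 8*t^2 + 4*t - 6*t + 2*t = -40*r^3 + 80*r^2 + 6*t^3 + t^2*(-35*r - 2) + t*(-246*r^2 + 12*r)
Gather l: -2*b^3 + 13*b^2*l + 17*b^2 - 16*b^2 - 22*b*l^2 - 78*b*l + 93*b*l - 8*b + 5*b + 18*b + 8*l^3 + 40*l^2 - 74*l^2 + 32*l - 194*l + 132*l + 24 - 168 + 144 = -2*b^3 + b^2 + 15*b + 8*l^3 + l^2*(-22*b - 34) + l*(13*b^2 + 15*b - 30)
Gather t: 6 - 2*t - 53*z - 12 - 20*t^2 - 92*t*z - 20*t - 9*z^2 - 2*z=-20*t^2 + t*(-92*z - 22) - 9*z^2 - 55*z - 6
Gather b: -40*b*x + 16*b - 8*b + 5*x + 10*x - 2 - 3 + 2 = b*(8 - 40*x) + 15*x - 3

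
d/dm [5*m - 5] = 5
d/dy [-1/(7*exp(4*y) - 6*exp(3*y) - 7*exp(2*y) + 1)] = (28*exp(2*y) - 18*exp(y) - 14)*exp(2*y)/(7*exp(4*y) - 6*exp(3*y) - 7*exp(2*y) + 1)^2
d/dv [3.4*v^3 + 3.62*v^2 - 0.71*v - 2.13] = 10.2*v^2 + 7.24*v - 0.71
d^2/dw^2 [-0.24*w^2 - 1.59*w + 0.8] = -0.480000000000000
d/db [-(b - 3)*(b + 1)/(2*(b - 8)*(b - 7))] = (13*b^2 - 118*b + 157)/(2*(b^4 - 30*b^3 + 337*b^2 - 1680*b + 3136))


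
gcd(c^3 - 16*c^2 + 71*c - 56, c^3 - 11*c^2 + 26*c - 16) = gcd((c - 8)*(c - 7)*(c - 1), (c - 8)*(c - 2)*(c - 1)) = c^2 - 9*c + 8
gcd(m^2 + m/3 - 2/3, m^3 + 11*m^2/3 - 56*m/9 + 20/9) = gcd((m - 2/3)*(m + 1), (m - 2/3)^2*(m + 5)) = m - 2/3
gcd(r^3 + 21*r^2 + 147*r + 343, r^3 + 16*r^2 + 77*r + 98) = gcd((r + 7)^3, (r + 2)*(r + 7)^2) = r^2 + 14*r + 49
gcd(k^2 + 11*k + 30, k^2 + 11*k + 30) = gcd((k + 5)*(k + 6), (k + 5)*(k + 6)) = k^2 + 11*k + 30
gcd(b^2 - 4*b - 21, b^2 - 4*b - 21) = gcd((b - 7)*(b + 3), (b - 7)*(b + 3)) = b^2 - 4*b - 21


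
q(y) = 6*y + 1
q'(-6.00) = 6.00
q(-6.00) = -35.00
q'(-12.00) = 6.00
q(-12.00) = -71.00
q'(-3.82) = 6.00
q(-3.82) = -21.92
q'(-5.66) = 6.00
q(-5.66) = -32.96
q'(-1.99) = 6.00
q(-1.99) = -10.94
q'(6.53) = 6.00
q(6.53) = 40.18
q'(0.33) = 6.00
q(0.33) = 2.98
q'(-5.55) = 6.00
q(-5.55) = -32.30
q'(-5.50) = 6.00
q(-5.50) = -32.00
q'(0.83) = 6.00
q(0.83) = 5.98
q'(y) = 6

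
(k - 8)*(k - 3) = k^2 - 11*k + 24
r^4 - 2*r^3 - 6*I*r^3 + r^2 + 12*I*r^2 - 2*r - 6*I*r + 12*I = (r - 2)*(r - 6*I)*(r - I)*(r + I)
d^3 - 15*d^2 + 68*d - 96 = (d - 8)*(d - 4)*(d - 3)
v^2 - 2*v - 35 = (v - 7)*(v + 5)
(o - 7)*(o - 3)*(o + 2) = o^3 - 8*o^2 + o + 42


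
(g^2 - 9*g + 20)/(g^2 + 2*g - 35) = (g - 4)/(g + 7)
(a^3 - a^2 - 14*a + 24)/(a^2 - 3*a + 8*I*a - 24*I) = (a^2 + 2*a - 8)/(a + 8*I)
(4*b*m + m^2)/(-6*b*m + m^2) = (-4*b - m)/(6*b - m)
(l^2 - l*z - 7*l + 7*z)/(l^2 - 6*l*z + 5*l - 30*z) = (l^2 - l*z - 7*l + 7*z)/(l^2 - 6*l*z + 5*l - 30*z)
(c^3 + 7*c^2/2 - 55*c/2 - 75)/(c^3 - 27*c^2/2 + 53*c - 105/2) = (2*c^2 + 17*c + 30)/(2*c^2 - 17*c + 21)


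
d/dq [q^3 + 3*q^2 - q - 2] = 3*q^2 + 6*q - 1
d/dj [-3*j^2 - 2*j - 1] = -6*j - 2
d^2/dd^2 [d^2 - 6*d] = 2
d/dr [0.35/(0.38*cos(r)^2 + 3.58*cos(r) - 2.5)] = (0.266*cos(r) + 1.253)*sin(r)/(0.38*cos(r)^2 + 3.58*cos(r) - 2.5)^2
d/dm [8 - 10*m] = -10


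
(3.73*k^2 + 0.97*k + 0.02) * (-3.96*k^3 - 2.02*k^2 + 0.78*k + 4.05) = -14.7708*k^5 - 11.3758*k^4 + 0.8708*k^3 + 15.8227*k^2 + 3.9441*k + 0.081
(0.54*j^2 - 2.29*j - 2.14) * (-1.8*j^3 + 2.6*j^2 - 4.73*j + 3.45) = -0.972*j^5 + 5.526*j^4 - 4.6562*j^3 + 7.1307*j^2 + 2.2217*j - 7.383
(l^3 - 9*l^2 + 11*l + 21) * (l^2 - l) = l^5 - 10*l^4 + 20*l^3 + 10*l^2 - 21*l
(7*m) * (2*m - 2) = 14*m^2 - 14*m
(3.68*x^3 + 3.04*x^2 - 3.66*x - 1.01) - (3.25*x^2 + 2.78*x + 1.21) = 3.68*x^3 - 0.21*x^2 - 6.44*x - 2.22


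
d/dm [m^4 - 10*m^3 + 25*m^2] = 2*m*(2*m^2 - 15*m + 25)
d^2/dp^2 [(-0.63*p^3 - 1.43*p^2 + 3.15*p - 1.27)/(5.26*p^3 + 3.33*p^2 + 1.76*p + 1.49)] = (-5.6843418860808e-14*p^7 - 57.0594279999998*p^6 + 557.911368*p^5 + 48.0753480000001*p^4 - 168.368464*p^3 - 418.635336*p^2 - 87.106416*p - 18.135792)/(145.531576*p^9 + 276.399324*p^8 + 321.06777*p^7 + 345.567057*p^6 + 264.020772*p^5 + 163.275351*p^4 + 92.880506*p^3 + 36.025071*p^2 + 11.722128*p + 3.307949)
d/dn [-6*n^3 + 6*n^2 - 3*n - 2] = -18*n^2 + 12*n - 3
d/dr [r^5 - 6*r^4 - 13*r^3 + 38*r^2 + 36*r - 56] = 5*r^4 - 24*r^3 - 39*r^2 + 76*r + 36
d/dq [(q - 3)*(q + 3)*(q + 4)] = 3*q^2 + 8*q - 9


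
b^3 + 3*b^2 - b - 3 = (b - 1)*(b + 1)*(b + 3)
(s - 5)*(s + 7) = s^2 + 2*s - 35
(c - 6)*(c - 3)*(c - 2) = c^3 - 11*c^2 + 36*c - 36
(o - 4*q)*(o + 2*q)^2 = o^3 - 12*o*q^2 - 16*q^3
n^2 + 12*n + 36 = (n + 6)^2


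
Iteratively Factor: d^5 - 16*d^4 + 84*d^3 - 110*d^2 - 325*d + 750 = (d - 5)*(d^4 - 11*d^3 + 29*d^2 + 35*d - 150) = (d - 5)^2*(d^3 - 6*d^2 - d + 30) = (d - 5)^2*(d - 3)*(d^2 - 3*d - 10) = (d - 5)^3*(d - 3)*(d + 2)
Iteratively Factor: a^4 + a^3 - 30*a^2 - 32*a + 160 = (a + 4)*(a^3 - 3*a^2 - 18*a + 40) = (a + 4)^2*(a^2 - 7*a + 10) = (a - 5)*(a + 4)^2*(a - 2)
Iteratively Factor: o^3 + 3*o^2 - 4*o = (o + 4)*(o^2 - o) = o*(o + 4)*(o - 1)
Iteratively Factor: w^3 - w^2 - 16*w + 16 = (w - 1)*(w^2 - 16) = (w - 4)*(w - 1)*(w + 4)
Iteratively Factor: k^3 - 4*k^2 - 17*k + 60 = (k + 4)*(k^2 - 8*k + 15) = (k - 5)*(k + 4)*(k - 3)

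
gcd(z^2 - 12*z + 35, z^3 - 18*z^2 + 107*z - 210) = z^2 - 12*z + 35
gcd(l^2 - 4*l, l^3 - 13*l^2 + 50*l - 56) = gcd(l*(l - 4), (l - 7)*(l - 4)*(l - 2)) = l - 4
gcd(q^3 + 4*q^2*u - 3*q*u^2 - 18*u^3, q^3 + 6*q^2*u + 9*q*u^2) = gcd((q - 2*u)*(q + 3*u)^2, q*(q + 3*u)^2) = q^2 + 6*q*u + 9*u^2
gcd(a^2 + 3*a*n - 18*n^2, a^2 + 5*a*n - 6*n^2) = a + 6*n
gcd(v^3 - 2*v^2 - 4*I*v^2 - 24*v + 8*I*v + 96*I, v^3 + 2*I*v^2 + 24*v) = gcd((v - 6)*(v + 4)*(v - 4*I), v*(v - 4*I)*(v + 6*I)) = v - 4*I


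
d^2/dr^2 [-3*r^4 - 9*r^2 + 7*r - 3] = -36*r^2 - 18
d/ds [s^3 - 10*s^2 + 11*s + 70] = 3*s^2 - 20*s + 11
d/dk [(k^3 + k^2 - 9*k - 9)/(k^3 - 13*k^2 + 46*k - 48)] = 2*(-7*k^2 + 13*k + 47)/(k^4 - 20*k^3 + 132*k^2 - 320*k + 256)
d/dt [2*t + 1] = 2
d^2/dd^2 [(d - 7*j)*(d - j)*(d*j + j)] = 2*j*(3*d - 8*j + 1)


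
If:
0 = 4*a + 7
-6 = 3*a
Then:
No Solution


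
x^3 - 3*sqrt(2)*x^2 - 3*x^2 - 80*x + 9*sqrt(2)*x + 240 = (x - 3)*(x - 8*sqrt(2))*(x + 5*sqrt(2))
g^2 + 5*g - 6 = (g - 1)*(g + 6)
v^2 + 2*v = v*(v + 2)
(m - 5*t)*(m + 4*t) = m^2 - m*t - 20*t^2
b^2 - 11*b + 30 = (b - 6)*(b - 5)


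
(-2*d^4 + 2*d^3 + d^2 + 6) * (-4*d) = 8*d^5 - 8*d^4 - 4*d^3 - 24*d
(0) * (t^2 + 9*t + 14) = 0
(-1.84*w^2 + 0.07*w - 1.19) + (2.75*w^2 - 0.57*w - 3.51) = 0.91*w^2 - 0.5*w - 4.7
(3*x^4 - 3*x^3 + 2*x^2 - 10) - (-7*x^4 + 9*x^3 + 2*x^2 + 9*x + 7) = 10*x^4 - 12*x^3 - 9*x - 17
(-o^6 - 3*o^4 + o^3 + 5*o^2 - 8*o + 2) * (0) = 0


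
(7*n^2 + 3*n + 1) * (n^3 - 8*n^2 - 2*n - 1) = 7*n^5 - 53*n^4 - 37*n^3 - 21*n^2 - 5*n - 1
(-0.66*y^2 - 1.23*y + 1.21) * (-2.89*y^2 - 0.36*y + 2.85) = 1.9074*y^4 + 3.7923*y^3 - 4.9351*y^2 - 3.9411*y + 3.4485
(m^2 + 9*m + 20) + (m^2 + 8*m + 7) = 2*m^2 + 17*m + 27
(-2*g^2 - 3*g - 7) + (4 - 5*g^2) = -7*g^2 - 3*g - 3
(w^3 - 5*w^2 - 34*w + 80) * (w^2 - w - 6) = w^5 - 6*w^4 - 35*w^3 + 144*w^2 + 124*w - 480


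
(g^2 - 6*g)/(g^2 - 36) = g/(g + 6)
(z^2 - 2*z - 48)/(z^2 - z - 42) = (z - 8)/(z - 7)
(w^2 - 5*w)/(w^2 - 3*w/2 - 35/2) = 2*w/(2*w + 7)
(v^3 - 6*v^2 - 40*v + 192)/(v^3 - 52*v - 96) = (v - 4)/(v + 2)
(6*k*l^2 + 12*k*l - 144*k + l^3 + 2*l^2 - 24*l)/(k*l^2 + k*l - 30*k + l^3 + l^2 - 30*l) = (6*k*l - 24*k + l^2 - 4*l)/(k*l - 5*k + l^2 - 5*l)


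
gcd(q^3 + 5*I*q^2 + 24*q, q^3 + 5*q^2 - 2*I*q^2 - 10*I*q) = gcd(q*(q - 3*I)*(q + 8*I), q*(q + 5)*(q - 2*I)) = q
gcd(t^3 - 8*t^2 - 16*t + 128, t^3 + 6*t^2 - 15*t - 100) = t - 4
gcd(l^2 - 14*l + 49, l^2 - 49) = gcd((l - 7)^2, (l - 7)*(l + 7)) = l - 7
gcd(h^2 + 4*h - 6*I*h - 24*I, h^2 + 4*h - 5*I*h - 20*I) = h + 4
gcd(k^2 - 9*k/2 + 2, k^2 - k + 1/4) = k - 1/2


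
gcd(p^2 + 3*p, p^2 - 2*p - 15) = p + 3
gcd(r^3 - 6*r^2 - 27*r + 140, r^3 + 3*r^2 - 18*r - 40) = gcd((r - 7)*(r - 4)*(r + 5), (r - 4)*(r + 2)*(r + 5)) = r^2 + r - 20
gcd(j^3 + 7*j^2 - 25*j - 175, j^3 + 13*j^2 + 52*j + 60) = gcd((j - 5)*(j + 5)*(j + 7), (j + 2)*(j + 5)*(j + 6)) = j + 5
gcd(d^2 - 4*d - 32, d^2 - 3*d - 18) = 1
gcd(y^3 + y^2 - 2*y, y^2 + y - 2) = y^2 + y - 2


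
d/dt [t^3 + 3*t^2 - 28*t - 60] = 3*t^2 + 6*t - 28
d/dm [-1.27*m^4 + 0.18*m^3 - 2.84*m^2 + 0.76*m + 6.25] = -5.08*m^3 + 0.54*m^2 - 5.68*m + 0.76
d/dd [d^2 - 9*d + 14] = 2*d - 9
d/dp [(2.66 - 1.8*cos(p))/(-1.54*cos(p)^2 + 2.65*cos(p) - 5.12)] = (2.772*cos(p)^2 - 8.1928*cos(p) - 2.167)*sin(p)/(2.3716*cos(p)^4 - 8.162*cos(p)^3 + 22.7921*cos(p)^2 - 27.136*cos(p) + 26.2144)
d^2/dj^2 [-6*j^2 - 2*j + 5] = -12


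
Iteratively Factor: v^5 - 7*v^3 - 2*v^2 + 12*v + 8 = (v - 2)*(v^4 + 2*v^3 - 3*v^2 - 8*v - 4) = (v - 2)^2*(v^3 + 4*v^2 + 5*v + 2) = (v - 2)^2*(v + 1)*(v^2 + 3*v + 2) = (v - 2)^2*(v + 1)^2*(v + 2)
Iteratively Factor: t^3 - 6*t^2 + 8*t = (t)*(t^2 - 6*t + 8) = t*(t - 2)*(t - 4)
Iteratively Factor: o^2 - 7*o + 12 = (o - 3)*(o - 4)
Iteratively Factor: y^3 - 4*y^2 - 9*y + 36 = (y - 3)*(y^2 - y - 12) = (y - 3)*(y + 3)*(y - 4)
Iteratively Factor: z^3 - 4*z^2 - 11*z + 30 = (z + 3)*(z^2 - 7*z + 10) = (z - 5)*(z + 3)*(z - 2)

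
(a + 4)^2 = a^2 + 8*a + 16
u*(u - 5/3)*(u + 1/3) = u^3 - 4*u^2/3 - 5*u/9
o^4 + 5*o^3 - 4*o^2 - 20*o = o*(o - 2)*(o + 2)*(o + 5)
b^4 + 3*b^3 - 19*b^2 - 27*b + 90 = (b - 3)*(b - 2)*(b + 3)*(b + 5)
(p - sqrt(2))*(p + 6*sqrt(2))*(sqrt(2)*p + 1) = sqrt(2)*p^3 + 11*p^2 - 7*sqrt(2)*p - 12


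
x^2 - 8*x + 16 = (x - 4)^2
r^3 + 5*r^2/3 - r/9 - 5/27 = (r - 1/3)*(r + 1/3)*(r + 5/3)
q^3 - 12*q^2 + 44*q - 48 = (q - 6)*(q - 4)*(q - 2)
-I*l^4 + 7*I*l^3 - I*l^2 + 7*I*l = l*(l - 7)*(l - I)*(-I*l + 1)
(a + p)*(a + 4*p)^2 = a^3 + 9*a^2*p + 24*a*p^2 + 16*p^3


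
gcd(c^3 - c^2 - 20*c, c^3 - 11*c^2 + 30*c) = c^2 - 5*c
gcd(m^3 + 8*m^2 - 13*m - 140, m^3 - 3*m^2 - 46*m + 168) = m^2 + 3*m - 28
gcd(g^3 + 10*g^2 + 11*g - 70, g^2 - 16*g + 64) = 1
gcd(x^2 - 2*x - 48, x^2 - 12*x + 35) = 1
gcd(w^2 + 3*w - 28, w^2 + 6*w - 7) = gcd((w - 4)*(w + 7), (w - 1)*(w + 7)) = w + 7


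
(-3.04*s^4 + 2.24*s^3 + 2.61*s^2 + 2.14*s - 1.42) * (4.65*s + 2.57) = -14.136*s^5 + 2.6032*s^4 + 17.8933*s^3 + 16.6587*s^2 - 1.1032*s - 3.6494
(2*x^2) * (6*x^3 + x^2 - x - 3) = 12*x^5 + 2*x^4 - 2*x^3 - 6*x^2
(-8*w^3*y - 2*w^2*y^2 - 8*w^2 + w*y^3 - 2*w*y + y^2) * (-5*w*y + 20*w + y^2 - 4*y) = 40*w^4*y^2 - 160*w^4*y + 2*w^3*y^3 - 8*w^3*y^2 + 40*w^3*y - 160*w^3 - 7*w^2*y^4 + 28*w^2*y^3 + 2*w^2*y^2 - 8*w^2*y + w*y^5 - 4*w*y^4 - 7*w*y^3 + 28*w*y^2 + y^4 - 4*y^3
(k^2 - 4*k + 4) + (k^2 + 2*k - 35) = 2*k^2 - 2*k - 31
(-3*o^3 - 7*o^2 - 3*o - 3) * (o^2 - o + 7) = -3*o^5 - 4*o^4 - 17*o^3 - 49*o^2 - 18*o - 21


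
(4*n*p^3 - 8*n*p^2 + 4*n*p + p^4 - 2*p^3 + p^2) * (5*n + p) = 20*n^2*p^3 - 40*n^2*p^2 + 20*n^2*p + 9*n*p^4 - 18*n*p^3 + 9*n*p^2 + p^5 - 2*p^4 + p^3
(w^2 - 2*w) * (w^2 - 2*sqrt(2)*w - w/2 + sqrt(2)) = w^4 - 2*sqrt(2)*w^3 - 5*w^3/2 + w^2 + 5*sqrt(2)*w^2 - 2*sqrt(2)*w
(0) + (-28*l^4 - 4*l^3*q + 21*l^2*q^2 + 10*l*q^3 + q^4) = -28*l^4 - 4*l^3*q + 21*l^2*q^2 + 10*l*q^3 + q^4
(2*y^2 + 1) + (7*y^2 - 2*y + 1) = 9*y^2 - 2*y + 2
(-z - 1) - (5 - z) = -6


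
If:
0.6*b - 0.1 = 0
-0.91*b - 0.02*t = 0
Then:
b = 0.17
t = -7.58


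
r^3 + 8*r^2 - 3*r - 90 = (r - 3)*(r + 5)*(r + 6)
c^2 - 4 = (c - 2)*(c + 2)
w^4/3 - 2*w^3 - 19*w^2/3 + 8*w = w*(w/3 + 1)*(w - 8)*(w - 1)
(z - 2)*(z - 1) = z^2 - 3*z + 2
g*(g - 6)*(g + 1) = g^3 - 5*g^2 - 6*g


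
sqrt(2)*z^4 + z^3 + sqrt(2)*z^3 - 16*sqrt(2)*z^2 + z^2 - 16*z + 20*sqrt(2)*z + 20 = (z - 2)^2*(z + 5)*(sqrt(2)*z + 1)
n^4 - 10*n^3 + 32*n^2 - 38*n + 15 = (n - 5)*(n - 3)*(n - 1)^2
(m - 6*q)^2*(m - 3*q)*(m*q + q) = m^4*q - 15*m^3*q^2 + m^3*q + 72*m^2*q^3 - 15*m^2*q^2 - 108*m*q^4 + 72*m*q^3 - 108*q^4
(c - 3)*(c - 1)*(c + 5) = c^3 + c^2 - 17*c + 15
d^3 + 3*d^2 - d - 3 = (d - 1)*(d + 1)*(d + 3)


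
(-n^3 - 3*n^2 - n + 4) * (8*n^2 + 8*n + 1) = -8*n^5 - 32*n^4 - 33*n^3 + 21*n^2 + 31*n + 4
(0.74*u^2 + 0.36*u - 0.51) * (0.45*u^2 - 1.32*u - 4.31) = 0.333*u^4 - 0.8148*u^3 - 3.8941*u^2 - 0.8784*u + 2.1981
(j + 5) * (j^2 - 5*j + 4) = j^3 - 21*j + 20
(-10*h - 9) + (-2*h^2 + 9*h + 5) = -2*h^2 - h - 4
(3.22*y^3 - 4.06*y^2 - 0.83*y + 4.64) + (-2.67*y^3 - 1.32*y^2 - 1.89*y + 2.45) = 0.55*y^3 - 5.38*y^2 - 2.72*y + 7.09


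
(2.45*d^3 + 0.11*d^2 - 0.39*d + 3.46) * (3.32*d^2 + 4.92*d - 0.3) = 8.134*d^5 + 12.4192*d^4 - 1.4886*d^3 + 9.5354*d^2 + 17.1402*d - 1.038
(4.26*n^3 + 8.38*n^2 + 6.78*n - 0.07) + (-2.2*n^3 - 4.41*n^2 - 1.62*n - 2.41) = 2.06*n^3 + 3.97*n^2 + 5.16*n - 2.48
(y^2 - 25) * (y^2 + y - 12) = y^4 + y^3 - 37*y^2 - 25*y + 300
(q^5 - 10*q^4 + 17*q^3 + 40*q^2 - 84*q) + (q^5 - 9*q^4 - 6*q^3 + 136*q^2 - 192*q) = 2*q^5 - 19*q^4 + 11*q^3 + 176*q^2 - 276*q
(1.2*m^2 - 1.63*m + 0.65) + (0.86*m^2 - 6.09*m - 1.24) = 2.06*m^2 - 7.72*m - 0.59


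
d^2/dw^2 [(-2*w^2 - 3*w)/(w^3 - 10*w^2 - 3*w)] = 2*(-2*w^3 - 9*w^2 + 72*w - 249)/(w^6 - 30*w^5 + 291*w^4 - 820*w^3 - 873*w^2 - 270*w - 27)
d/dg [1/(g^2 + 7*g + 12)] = (-2*g - 7)/(g^2 + 7*g + 12)^2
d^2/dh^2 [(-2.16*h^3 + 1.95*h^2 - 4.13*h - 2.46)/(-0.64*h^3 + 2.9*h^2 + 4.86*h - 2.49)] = (-1.77635683940025e-15*h^7 + 6.42048*h^6 + 50.460672*h^5 - 111.59808*h^4 + 253.809616*h^3 - 242.076564*h^2 + 443.79558*h + 227.512926)/(0.262144*h^9 - 3.56352*h^8 + 10.175232*h^7 + 32.791672*h^6 - 104.996808*h^5 - 189.137196*h^4 + 107.677296*h^3 + 122.497542*h^2 - 90.397458*h + 15.438249)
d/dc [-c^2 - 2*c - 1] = -2*c - 2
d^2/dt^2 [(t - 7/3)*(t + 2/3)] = 2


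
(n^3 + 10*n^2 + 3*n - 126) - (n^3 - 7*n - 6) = 10*n^2 + 10*n - 120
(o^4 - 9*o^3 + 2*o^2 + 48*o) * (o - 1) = o^5 - 10*o^4 + 11*o^3 + 46*o^2 - 48*o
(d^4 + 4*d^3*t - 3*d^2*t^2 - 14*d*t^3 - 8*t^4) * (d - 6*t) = d^5 - 2*d^4*t - 27*d^3*t^2 + 4*d^2*t^3 + 76*d*t^4 + 48*t^5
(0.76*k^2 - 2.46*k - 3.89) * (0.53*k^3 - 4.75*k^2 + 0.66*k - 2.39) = 0.4028*k^5 - 4.9138*k^4 + 10.1249*k^3 + 15.0375*k^2 + 3.312*k + 9.2971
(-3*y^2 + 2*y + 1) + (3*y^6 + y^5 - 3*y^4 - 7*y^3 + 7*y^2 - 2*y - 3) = 3*y^6 + y^5 - 3*y^4 - 7*y^3 + 4*y^2 - 2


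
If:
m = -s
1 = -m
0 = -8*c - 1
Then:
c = -1/8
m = -1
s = 1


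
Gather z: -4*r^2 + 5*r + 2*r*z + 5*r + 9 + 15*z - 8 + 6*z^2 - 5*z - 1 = -4*r^2 + 10*r + 6*z^2 + z*(2*r + 10)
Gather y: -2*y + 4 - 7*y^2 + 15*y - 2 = -7*y^2 + 13*y + 2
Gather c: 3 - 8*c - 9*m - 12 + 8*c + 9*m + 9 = 0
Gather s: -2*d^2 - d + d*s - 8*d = -2*d^2 + d*s - 9*d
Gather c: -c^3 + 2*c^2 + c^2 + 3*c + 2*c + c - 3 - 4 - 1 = -c^3 + 3*c^2 + 6*c - 8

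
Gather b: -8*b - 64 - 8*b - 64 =-16*b - 128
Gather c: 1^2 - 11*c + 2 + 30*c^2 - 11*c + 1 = 30*c^2 - 22*c + 4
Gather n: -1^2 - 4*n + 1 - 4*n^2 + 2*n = -4*n^2 - 2*n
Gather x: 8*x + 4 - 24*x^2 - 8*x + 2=6 - 24*x^2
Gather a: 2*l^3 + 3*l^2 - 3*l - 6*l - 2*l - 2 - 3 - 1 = 2*l^3 + 3*l^2 - 11*l - 6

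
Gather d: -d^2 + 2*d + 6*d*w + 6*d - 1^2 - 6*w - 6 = -d^2 + d*(6*w + 8) - 6*w - 7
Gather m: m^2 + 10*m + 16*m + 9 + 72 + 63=m^2 + 26*m + 144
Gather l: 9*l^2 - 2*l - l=9*l^2 - 3*l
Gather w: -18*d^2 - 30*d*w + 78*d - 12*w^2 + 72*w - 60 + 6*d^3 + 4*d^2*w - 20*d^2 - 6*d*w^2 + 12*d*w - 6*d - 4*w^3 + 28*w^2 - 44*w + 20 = 6*d^3 - 38*d^2 + 72*d - 4*w^3 + w^2*(16 - 6*d) + w*(4*d^2 - 18*d + 28) - 40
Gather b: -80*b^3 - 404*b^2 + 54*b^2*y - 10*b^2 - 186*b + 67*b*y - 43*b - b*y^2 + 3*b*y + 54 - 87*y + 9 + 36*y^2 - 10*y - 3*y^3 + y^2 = -80*b^3 + b^2*(54*y - 414) + b*(-y^2 + 70*y - 229) - 3*y^3 + 37*y^2 - 97*y + 63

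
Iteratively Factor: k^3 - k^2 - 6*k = (k + 2)*(k^2 - 3*k) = (k - 3)*(k + 2)*(k)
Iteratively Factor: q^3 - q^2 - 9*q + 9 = (q + 3)*(q^2 - 4*q + 3) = (q - 1)*(q + 3)*(q - 3)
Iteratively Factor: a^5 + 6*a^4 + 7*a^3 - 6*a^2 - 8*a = (a + 4)*(a^4 + 2*a^3 - a^2 - 2*a) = (a + 1)*(a + 4)*(a^3 + a^2 - 2*a) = a*(a + 1)*(a + 4)*(a^2 + a - 2) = a*(a + 1)*(a + 2)*(a + 4)*(a - 1)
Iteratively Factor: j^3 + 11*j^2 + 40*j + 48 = (j + 4)*(j^2 + 7*j + 12) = (j + 3)*(j + 4)*(j + 4)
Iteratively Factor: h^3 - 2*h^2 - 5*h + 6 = (h - 3)*(h^2 + h - 2) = (h - 3)*(h + 2)*(h - 1)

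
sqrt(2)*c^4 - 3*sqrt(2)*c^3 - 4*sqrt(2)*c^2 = c^2*(c - 4)*(sqrt(2)*c + sqrt(2))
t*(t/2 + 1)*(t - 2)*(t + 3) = t^4/2 + 3*t^3/2 - 2*t^2 - 6*t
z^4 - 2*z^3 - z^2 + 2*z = z*(z - 2)*(z - 1)*(z + 1)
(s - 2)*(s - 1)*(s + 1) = s^3 - 2*s^2 - s + 2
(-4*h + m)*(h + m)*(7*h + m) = -28*h^3 - 25*h^2*m + 4*h*m^2 + m^3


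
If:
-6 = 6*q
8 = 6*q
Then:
No Solution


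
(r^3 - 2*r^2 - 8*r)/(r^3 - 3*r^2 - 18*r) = (-r^2 + 2*r + 8)/(-r^2 + 3*r + 18)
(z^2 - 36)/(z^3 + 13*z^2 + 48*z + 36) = (z - 6)/(z^2 + 7*z + 6)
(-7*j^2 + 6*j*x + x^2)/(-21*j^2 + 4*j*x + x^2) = (-j + x)/(-3*j + x)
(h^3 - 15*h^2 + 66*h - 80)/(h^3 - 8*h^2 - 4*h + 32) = (h - 5)/(h + 2)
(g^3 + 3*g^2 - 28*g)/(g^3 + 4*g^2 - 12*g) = (g^2 + 3*g - 28)/(g^2 + 4*g - 12)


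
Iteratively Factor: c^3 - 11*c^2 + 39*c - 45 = (c - 3)*(c^2 - 8*c + 15) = (c - 3)^2*(c - 5)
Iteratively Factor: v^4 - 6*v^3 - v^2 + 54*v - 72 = (v - 3)*(v^3 - 3*v^2 - 10*v + 24) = (v - 4)*(v - 3)*(v^2 + v - 6) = (v - 4)*(v - 3)*(v + 3)*(v - 2)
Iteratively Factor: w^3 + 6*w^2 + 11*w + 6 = (w + 1)*(w^2 + 5*w + 6) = (w + 1)*(w + 2)*(w + 3)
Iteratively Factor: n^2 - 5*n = (n)*(n - 5)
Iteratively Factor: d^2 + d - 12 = (d + 4)*(d - 3)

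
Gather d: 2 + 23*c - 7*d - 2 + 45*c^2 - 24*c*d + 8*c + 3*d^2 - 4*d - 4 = 45*c^2 + 31*c + 3*d^2 + d*(-24*c - 11) - 4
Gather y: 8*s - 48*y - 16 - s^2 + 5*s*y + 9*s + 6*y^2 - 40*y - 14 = -s^2 + 17*s + 6*y^2 + y*(5*s - 88) - 30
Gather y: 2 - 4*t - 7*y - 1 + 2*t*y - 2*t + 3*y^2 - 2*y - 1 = -6*t + 3*y^2 + y*(2*t - 9)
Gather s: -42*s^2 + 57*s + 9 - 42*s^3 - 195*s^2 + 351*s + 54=-42*s^3 - 237*s^2 + 408*s + 63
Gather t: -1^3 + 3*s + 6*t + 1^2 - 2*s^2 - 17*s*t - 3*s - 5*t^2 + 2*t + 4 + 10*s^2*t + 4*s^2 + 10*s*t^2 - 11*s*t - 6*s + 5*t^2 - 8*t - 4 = 2*s^2 + 10*s*t^2 - 6*s + t*(10*s^2 - 28*s)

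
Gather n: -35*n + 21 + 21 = 42 - 35*n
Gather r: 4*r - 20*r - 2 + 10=8 - 16*r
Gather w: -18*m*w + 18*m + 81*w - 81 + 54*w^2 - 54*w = 18*m + 54*w^2 + w*(27 - 18*m) - 81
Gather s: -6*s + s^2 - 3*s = s^2 - 9*s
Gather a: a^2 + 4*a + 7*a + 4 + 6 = a^2 + 11*a + 10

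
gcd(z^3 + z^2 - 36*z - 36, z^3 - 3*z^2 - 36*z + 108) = z^2 - 36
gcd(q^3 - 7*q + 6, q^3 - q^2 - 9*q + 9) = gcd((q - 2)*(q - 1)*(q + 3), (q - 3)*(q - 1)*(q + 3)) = q^2 + 2*q - 3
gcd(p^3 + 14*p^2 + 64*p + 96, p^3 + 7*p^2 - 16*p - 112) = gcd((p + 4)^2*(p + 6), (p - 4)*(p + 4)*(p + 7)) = p + 4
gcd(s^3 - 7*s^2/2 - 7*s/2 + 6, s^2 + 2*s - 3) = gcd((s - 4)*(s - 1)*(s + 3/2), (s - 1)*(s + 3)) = s - 1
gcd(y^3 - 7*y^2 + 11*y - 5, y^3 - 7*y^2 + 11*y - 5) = y^3 - 7*y^2 + 11*y - 5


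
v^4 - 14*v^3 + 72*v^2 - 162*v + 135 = (v - 5)*(v - 3)^3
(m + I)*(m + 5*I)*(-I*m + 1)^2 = -m^4 - 8*I*m^3 + 18*m^2 + 16*I*m - 5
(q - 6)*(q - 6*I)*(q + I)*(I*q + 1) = I*q^4 + 6*q^3 - 6*I*q^3 - 36*q^2 + I*q^2 + 6*q - 6*I*q - 36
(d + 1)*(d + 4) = d^2 + 5*d + 4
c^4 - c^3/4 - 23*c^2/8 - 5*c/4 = c*(c - 2)*(c + 1/2)*(c + 5/4)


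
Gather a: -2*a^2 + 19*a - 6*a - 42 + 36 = -2*a^2 + 13*a - 6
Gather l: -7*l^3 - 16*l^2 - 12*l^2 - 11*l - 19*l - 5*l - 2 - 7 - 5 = -7*l^3 - 28*l^2 - 35*l - 14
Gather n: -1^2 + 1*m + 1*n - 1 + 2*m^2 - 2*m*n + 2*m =2*m^2 + 3*m + n*(1 - 2*m) - 2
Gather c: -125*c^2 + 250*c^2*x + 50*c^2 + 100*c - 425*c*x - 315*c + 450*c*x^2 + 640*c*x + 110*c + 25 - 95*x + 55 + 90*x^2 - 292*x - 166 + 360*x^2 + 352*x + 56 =c^2*(250*x - 75) + c*(450*x^2 + 215*x - 105) + 450*x^2 - 35*x - 30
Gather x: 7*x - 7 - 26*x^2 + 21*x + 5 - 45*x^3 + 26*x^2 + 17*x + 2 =-45*x^3 + 45*x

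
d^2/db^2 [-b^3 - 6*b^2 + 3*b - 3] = -6*b - 12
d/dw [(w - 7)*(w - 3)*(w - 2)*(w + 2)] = 4*w^3 - 30*w^2 + 34*w + 40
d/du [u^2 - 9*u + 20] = 2*u - 9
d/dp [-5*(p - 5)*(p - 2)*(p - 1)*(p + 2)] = -20*p^3 + 90*p^2 - 10*p - 120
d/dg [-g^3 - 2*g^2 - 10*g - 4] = -3*g^2 - 4*g - 10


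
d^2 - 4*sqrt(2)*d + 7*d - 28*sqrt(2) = (d + 7)*(d - 4*sqrt(2))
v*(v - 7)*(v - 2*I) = v^3 - 7*v^2 - 2*I*v^2 + 14*I*v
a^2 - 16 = (a - 4)*(a + 4)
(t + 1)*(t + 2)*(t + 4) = t^3 + 7*t^2 + 14*t + 8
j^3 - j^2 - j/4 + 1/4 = (j - 1)*(j - 1/2)*(j + 1/2)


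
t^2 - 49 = (t - 7)*(t + 7)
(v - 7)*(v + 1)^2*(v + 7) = v^4 + 2*v^3 - 48*v^2 - 98*v - 49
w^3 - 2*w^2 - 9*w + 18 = (w - 3)*(w - 2)*(w + 3)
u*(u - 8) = u^2 - 8*u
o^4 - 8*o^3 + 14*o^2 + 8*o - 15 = (o - 5)*(o - 3)*(o - 1)*(o + 1)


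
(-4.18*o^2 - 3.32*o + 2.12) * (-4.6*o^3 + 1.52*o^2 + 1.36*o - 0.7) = 19.228*o^5 + 8.9184*o^4 - 20.4832*o^3 + 1.6332*o^2 + 5.2072*o - 1.484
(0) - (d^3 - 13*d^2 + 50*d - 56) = -d^3 + 13*d^2 - 50*d + 56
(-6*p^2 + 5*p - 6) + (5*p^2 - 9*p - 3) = -p^2 - 4*p - 9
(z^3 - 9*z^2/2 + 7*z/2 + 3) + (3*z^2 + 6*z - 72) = z^3 - 3*z^2/2 + 19*z/2 - 69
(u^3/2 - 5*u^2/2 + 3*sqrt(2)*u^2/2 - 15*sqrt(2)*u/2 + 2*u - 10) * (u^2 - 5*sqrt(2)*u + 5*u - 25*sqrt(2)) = u^5/2 - sqrt(2)*u^4 - 51*u^3/2 + 15*sqrt(2)*u^2 + 325*u + 250*sqrt(2)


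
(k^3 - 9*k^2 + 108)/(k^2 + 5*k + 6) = (k^2 - 12*k + 36)/(k + 2)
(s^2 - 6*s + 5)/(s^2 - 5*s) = (s - 1)/s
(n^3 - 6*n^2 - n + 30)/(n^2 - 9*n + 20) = (n^2 - n - 6)/(n - 4)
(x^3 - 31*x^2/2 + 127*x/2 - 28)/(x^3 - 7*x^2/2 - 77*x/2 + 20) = (x - 7)/(x + 5)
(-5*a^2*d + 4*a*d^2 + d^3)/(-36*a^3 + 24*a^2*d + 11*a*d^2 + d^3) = d*(5*a + d)/(36*a^2 + 12*a*d + d^2)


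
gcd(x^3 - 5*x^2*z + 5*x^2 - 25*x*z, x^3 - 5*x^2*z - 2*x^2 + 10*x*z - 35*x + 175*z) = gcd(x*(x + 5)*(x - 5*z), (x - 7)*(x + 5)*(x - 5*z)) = x^2 - 5*x*z + 5*x - 25*z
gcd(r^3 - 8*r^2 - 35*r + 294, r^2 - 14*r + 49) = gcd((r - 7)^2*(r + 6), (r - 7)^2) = r^2 - 14*r + 49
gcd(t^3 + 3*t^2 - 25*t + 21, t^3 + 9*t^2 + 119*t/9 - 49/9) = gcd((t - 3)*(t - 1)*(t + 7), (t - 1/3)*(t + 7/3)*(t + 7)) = t + 7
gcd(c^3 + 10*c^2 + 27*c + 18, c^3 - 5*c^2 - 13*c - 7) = c + 1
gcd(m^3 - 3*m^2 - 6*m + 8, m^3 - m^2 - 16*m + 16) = m^2 - 5*m + 4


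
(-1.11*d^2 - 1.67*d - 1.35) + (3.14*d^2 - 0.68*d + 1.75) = 2.03*d^2 - 2.35*d + 0.4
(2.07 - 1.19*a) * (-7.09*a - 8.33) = 8.4371*a^2 - 4.7636*a - 17.2431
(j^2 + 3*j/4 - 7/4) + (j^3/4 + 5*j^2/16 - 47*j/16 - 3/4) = j^3/4 + 21*j^2/16 - 35*j/16 - 5/2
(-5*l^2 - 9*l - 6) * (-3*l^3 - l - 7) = 15*l^5 + 27*l^4 + 23*l^3 + 44*l^2 + 69*l + 42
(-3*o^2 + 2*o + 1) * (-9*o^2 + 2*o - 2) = 27*o^4 - 24*o^3 + o^2 - 2*o - 2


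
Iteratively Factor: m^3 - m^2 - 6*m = (m + 2)*(m^2 - 3*m) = (m - 3)*(m + 2)*(m)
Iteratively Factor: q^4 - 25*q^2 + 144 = (q + 3)*(q^3 - 3*q^2 - 16*q + 48) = (q + 3)*(q + 4)*(q^2 - 7*q + 12) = (q - 4)*(q + 3)*(q + 4)*(q - 3)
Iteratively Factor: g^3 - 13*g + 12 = (g - 3)*(g^2 + 3*g - 4) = (g - 3)*(g - 1)*(g + 4)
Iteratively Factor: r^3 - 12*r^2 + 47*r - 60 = (r - 5)*(r^2 - 7*r + 12) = (r - 5)*(r - 4)*(r - 3)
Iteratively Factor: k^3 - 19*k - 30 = (k + 2)*(k^2 - 2*k - 15) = (k - 5)*(k + 2)*(k + 3)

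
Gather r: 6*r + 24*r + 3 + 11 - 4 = 30*r + 10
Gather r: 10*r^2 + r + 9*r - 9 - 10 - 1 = 10*r^2 + 10*r - 20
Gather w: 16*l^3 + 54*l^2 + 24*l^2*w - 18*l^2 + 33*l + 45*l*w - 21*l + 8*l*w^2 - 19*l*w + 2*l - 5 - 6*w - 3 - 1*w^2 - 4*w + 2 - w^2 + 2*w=16*l^3 + 36*l^2 + 14*l + w^2*(8*l - 2) + w*(24*l^2 + 26*l - 8) - 6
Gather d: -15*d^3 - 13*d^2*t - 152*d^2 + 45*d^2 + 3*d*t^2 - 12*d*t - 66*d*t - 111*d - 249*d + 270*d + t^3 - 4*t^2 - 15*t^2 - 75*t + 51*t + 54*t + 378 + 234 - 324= -15*d^3 + d^2*(-13*t - 107) + d*(3*t^2 - 78*t - 90) + t^3 - 19*t^2 + 30*t + 288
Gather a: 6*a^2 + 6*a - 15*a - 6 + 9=6*a^2 - 9*a + 3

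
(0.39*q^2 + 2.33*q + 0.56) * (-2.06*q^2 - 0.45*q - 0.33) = -0.8034*q^4 - 4.9753*q^3 - 2.3308*q^2 - 1.0209*q - 0.1848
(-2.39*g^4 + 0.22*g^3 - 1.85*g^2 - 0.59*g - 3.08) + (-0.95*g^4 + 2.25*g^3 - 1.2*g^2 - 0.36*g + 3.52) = -3.34*g^4 + 2.47*g^3 - 3.05*g^2 - 0.95*g + 0.44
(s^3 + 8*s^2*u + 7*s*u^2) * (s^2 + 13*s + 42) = s^5 + 8*s^4*u + 13*s^4 + 7*s^3*u^2 + 104*s^3*u + 42*s^3 + 91*s^2*u^2 + 336*s^2*u + 294*s*u^2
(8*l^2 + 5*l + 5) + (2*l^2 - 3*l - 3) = 10*l^2 + 2*l + 2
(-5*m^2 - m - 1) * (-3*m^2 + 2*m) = 15*m^4 - 7*m^3 + m^2 - 2*m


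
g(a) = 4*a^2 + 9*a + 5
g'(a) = 8*a + 9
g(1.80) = 34.16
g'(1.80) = 23.40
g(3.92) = 101.75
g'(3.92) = 40.36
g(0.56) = 11.29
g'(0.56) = 13.48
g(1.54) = 28.35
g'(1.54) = 21.32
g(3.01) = 68.33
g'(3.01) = 33.08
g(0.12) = 6.14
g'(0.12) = 9.96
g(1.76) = 33.23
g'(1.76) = 23.08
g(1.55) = 28.56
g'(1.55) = 21.40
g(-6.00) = 95.00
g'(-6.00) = -39.00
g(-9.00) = 248.00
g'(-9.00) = -63.00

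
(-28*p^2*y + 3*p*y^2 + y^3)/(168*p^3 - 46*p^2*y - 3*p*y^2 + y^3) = y/(-6*p + y)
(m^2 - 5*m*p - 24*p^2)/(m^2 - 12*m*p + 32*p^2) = (-m - 3*p)/(-m + 4*p)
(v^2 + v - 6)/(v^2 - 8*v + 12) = (v + 3)/(v - 6)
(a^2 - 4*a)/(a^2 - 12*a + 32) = a/(a - 8)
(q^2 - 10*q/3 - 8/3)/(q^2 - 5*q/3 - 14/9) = 3*(q - 4)/(3*q - 7)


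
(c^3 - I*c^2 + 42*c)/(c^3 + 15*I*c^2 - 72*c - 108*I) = c*(c - 7*I)/(c^2 + 9*I*c - 18)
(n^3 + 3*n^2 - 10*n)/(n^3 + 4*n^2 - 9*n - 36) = n*(n^2 + 3*n - 10)/(n^3 + 4*n^2 - 9*n - 36)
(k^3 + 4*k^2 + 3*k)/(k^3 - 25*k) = (k^2 + 4*k + 3)/(k^2 - 25)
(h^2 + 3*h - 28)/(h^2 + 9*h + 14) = (h - 4)/(h + 2)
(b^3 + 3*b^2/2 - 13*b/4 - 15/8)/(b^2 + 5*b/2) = b - 1 - 3/(4*b)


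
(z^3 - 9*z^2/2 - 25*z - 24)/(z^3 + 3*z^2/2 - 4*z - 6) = (z - 8)/(z - 2)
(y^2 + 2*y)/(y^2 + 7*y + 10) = y/(y + 5)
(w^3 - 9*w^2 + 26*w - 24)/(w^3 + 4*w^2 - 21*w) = (w^2 - 6*w + 8)/(w*(w + 7))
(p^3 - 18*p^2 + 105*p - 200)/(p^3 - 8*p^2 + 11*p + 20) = (p^2 - 13*p + 40)/(p^2 - 3*p - 4)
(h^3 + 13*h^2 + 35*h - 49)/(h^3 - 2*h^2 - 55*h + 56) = (h + 7)/(h - 8)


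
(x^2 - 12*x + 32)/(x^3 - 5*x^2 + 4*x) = (x - 8)/(x*(x - 1))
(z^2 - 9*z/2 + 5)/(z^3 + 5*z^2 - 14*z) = (z - 5/2)/(z*(z + 7))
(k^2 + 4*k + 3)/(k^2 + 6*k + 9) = (k + 1)/(k + 3)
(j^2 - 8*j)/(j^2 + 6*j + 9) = j*(j - 8)/(j^2 + 6*j + 9)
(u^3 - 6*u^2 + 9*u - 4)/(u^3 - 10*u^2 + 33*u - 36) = (u^2 - 2*u + 1)/(u^2 - 6*u + 9)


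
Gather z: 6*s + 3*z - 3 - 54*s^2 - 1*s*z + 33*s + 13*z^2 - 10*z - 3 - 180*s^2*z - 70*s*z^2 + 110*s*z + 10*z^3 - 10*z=-54*s^2 + 39*s + 10*z^3 + z^2*(13 - 70*s) + z*(-180*s^2 + 109*s - 17) - 6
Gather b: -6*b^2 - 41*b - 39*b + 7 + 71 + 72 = -6*b^2 - 80*b + 150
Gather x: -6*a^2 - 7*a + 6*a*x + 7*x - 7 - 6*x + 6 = -6*a^2 - 7*a + x*(6*a + 1) - 1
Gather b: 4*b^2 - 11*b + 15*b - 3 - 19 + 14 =4*b^2 + 4*b - 8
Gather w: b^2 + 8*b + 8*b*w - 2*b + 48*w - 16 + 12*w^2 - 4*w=b^2 + 6*b + 12*w^2 + w*(8*b + 44) - 16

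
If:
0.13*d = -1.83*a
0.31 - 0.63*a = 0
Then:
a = 0.49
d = -6.93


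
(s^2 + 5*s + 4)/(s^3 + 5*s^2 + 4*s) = 1/s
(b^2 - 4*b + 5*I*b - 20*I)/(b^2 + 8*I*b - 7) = (b^2 + b*(-4 + 5*I) - 20*I)/(b^2 + 8*I*b - 7)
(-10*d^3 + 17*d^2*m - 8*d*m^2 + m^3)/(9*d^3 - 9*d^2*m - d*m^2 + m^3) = (-10*d^2 + 7*d*m - m^2)/(9*d^2 - m^2)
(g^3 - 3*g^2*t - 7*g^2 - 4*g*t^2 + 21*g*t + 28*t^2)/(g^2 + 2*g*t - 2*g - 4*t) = (g^3 - 3*g^2*t - 7*g^2 - 4*g*t^2 + 21*g*t + 28*t^2)/(g^2 + 2*g*t - 2*g - 4*t)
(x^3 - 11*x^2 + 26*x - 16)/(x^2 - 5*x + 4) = (x^2 - 10*x + 16)/(x - 4)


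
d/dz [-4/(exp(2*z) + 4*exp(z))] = 8*(exp(z) + 2)*exp(-z)/(exp(z) + 4)^2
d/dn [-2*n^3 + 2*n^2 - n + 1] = -6*n^2 + 4*n - 1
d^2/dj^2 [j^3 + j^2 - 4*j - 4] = 6*j + 2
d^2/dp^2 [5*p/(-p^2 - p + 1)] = 10*(-p^3 - 3*p - 1)/(p^6 + 3*p^5 - 5*p^3 + 3*p - 1)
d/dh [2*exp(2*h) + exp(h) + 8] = (4*exp(h) + 1)*exp(h)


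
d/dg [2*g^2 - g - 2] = 4*g - 1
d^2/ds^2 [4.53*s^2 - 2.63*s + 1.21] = 9.06000000000000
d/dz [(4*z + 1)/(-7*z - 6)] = -17/(7*z + 6)^2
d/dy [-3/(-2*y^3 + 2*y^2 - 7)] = 6*y*(2 - 3*y)/(2*y^3 - 2*y^2 + 7)^2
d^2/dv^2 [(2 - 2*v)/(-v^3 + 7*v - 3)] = 4*((v - 1)*(3*v^2 - 7)^2 + (-3*v^2 - 3*v*(v - 1) + 7)*(v^3 - 7*v + 3))/(v^3 - 7*v + 3)^3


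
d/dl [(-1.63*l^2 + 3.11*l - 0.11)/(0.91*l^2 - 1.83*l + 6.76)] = (0.152799999999999*l^2 - 21.8374*l + 20.8223)/(0.8281*l^4 - 3.3306*l^3 + 15.6521*l^2 - 24.7416*l + 45.6976)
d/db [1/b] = -1/b^2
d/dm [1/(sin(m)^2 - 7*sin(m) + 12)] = (7 - 2*sin(m))*cos(m)/(sin(m)^2 - 7*sin(m) + 12)^2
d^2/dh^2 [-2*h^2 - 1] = -4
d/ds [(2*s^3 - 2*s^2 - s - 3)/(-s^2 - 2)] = (-2*s^4 - 13*s^2 + 2*s + 2)/(s^4 + 4*s^2 + 4)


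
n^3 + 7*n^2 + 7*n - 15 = (n - 1)*(n + 3)*(n + 5)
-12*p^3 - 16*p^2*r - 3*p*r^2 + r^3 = (-6*p + r)*(p + r)*(2*p + r)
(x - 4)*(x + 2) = x^2 - 2*x - 8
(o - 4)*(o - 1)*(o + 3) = o^3 - 2*o^2 - 11*o + 12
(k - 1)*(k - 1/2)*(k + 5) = k^3 + 7*k^2/2 - 7*k + 5/2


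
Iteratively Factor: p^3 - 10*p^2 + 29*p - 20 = (p - 4)*(p^2 - 6*p + 5) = (p - 5)*(p - 4)*(p - 1)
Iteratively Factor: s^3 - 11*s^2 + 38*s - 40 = (s - 2)*(s^2 - 9*s + 20) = (s - 5)*(s - 2)*(s - 4)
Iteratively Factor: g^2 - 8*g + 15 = (g - 5)*(g - 3)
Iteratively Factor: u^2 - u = (u - 1)*(u)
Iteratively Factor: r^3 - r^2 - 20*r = (r + 4)*(r^2 - 5*r) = r*(r + 4)*(r - 5)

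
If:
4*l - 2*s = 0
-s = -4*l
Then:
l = 0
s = 0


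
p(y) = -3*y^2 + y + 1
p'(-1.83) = 11.98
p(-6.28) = -123.60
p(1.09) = -1.47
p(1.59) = -4.99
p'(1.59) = -8.54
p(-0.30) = 0.43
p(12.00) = -419.00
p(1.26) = -2.50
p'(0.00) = 1.00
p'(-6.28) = 38.68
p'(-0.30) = 2.80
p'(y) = 1 - 6*y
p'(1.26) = -6.56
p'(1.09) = -5.54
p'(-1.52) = 10.12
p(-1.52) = -7.45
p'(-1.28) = 8.68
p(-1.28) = -5.20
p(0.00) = 1.00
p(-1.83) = -10.88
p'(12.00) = -71.00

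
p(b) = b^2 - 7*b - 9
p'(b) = 2*b - 7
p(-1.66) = 5.38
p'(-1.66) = -10.32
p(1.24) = -16.14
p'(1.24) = -4.52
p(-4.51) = 42.91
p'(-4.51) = -16.02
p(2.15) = -19.43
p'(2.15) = -2.70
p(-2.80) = 18.44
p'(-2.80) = -12.60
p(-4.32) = 39.90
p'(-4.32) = -15.64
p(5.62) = -16.76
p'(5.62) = 4.24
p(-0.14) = -8.00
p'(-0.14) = -7.28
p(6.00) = -15.00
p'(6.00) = 5.00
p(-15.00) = 321.00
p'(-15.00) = -37.00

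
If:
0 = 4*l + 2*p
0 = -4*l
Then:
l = 0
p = 0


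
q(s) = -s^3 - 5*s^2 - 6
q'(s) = -3*s^2 - 10*s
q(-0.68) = -8.00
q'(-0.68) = 5.41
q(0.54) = -7.62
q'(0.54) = -6.27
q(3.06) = -81.47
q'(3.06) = -58.69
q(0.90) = -10.78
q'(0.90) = -11.43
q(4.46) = -194.17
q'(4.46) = -104.27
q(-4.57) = -14.98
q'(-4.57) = -16.95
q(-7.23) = 110.57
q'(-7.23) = -84.52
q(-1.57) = -14.45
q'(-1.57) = 8.31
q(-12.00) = 1002.00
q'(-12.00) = -312.00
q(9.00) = -1140.00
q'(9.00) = -333.00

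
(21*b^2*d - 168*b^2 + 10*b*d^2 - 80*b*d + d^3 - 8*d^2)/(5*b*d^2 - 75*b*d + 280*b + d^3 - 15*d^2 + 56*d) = (21*b^2 + 10*b*d + d^2)/(5*b*d - 35*b + d^2 - 7*d)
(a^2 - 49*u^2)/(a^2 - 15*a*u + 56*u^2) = (-a - 7*u)/(-a + 8*u)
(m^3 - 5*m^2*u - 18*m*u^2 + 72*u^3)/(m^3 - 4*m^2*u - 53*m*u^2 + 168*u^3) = (-m^2 + 2*m*u + 24*u^2)/(-m^2 + m*u + 56*u^2)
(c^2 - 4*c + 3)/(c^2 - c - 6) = (c - 1)/(c + 2)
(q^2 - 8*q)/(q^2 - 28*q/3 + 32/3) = 3*q/(3*q - 4)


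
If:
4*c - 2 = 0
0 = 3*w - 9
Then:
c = 1/2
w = 3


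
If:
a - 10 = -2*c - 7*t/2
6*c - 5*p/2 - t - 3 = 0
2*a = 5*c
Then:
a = 50/9 - 35*t/18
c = 20/9 - 7*t/9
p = 62/15 - 34*t/15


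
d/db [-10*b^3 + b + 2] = 1 - 30*b^2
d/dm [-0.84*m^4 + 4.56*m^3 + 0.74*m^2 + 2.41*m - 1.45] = -3.36*m^3 + 13.68*m^2 + 1.48*m + 2.41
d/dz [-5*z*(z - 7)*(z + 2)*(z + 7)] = -20*z^3 - 30*z^2 + 490*z + 490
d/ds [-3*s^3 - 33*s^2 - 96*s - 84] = -9*s^2 - 66*s - 96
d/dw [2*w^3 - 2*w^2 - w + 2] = 6*w^2 - 4*w - 1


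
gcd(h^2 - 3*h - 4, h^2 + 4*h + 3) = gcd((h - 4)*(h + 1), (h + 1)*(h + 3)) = h + 1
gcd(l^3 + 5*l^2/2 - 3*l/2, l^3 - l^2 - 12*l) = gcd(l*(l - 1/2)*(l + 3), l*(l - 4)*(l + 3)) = l^2 + 3*l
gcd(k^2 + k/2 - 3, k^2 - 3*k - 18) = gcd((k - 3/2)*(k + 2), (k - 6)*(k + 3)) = 1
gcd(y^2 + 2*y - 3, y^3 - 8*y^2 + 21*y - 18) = 1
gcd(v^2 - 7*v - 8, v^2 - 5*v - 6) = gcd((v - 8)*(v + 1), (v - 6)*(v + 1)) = v + 1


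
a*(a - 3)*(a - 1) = a^3 - 4*a^2 + 3*a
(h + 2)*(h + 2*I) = h^2 + 2*h + 2*I*h + 4*I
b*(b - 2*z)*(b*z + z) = b^3*z - 2*b^2*z^2 + b^2*z - 2*b*z^2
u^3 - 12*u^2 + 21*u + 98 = (u - 7)^2*(u + 2)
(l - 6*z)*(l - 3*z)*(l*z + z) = l^3*z - 9*l^2*z^2 + l^2*z + 18*l*z^3 - 9*l*z^2 + 18*z^3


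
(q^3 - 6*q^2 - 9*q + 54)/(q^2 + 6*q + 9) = (q^2 - 9*q + 18)/(q + 3)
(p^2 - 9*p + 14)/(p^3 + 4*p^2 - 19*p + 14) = (p - 7)/(p^2 + 6*p - 7)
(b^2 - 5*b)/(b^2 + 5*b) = (b - 5)/(b + 5)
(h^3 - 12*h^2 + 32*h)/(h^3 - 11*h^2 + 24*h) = (h - 4)/(h - 3)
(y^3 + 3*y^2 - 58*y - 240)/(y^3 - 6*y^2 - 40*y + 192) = (y + 5)/(y - 4)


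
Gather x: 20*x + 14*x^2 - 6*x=14*x^2 + 14*x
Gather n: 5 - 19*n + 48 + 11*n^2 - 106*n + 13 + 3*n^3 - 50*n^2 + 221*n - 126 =3*n^3 - 39*n^2 + 96*n - 60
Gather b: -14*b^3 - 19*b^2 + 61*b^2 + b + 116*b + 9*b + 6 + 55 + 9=-14*b^3 + 42*b^2 + 126*b + 70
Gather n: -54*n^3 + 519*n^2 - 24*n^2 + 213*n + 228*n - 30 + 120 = -54*n^3 + 495*n^2 + 441*n + 90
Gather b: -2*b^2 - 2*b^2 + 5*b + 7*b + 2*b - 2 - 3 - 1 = -4*b^2 + 14*b - 6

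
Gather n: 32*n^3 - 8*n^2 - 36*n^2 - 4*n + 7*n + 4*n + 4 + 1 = 32*n^3 - 44*n^2 + 7*n + 5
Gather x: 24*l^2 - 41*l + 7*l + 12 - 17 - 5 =24*l^2 - 34*l - 10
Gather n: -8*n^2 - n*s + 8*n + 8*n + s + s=-8*n^2 + n*(16 - s) + 2*s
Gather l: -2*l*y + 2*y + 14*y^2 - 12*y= -2*l*y + 14*y^2 - 10*y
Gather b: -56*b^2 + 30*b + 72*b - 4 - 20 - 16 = -56*b^2 + 102*b - 40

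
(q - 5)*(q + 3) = q^2 - 2*q - 15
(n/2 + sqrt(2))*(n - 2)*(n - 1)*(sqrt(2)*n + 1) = sqrt(2)*n^4/2 - 3*sqrt(2)*n^3/2 + 5*n^3/2 - 15*n^2/2 + 2*sqrt(2)*n^2 - 3*sqrt(2)*n + 5*n + 2*sqrt(2)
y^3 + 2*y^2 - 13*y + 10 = (y - 2)*(y - 1)*(y + 5)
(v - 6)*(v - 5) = v^2 - 11*v + 30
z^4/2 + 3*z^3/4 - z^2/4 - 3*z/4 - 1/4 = (z/2 + 1/2)*(z - 1)*(z + 1/2)*(z + 1)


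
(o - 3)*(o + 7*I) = o^2 - 3*o + 7*I*o - 21*I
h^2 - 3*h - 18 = (h - 6)*(h + 3)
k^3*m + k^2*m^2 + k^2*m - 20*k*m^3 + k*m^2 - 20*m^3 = (k - 4*m)*(k + 5*m)*(k*m + m)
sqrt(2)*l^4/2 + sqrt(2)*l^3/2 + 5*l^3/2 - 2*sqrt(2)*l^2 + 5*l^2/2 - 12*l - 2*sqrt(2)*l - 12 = (l - 3*sqrt(2)/2)*(l + 2*sqrt(2))^2*(sqrt(2)*l/2 + sqrt(2)/2)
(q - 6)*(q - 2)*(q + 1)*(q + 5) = q^4 - 2*q^3 - 31*q^2 + 32*q + 60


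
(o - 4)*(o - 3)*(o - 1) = o^3 - 8*o^2 + 19*o - 12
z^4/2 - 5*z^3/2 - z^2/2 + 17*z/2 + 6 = (z/2 + 1/2)*(z - 4)*(z - 3)*(z + 1)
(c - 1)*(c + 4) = c^2 + 3*c - 4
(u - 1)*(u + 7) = u^2 + 6*u - 7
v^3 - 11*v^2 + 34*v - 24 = (v - 6)*(v - 4)*(v - 1)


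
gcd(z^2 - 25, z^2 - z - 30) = z + 5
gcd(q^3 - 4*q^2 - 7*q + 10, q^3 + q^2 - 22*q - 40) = q^2 - 3*q - 10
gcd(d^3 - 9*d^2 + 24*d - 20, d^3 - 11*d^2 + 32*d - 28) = d^2 - 4*d + 4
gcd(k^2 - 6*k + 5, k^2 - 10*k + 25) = k - 5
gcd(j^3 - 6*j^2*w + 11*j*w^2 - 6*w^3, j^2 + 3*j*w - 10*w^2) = -j + 2*w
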